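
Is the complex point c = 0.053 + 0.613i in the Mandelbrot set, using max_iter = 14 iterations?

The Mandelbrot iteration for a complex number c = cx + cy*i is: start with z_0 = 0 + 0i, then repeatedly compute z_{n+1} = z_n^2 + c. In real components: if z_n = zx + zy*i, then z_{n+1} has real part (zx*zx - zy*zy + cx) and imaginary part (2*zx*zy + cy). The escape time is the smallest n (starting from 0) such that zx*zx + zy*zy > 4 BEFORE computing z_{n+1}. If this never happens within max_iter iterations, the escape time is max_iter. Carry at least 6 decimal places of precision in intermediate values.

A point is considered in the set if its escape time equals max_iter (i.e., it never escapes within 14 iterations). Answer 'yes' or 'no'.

z_0 = 0 + 0i, c = 0.0530 + 0.6130i
Iter 1: z = 0.0530 + 0.6130i, |z|^2 = 0.3786
Iter 2: z = -0.3200 + 0.6780i, |z|^2 = 0.5620
Iter 3: z = -0.3043 + 0.1791i, |z|^2 = 0.1247
Iter 4: z = 0.1135 + 0.5040i, |z|^2 = 0.2669
Iter 5: z = -0.1881 + 0.7274i, |z|^2 = 0.5645
Iter 6: z = -0.4407 + 0.3393i, |z|^2 = 0.3094
Iter 7: z = 0.1321 + 0.3139i, |z|^2 = 0.1160
Iter 8: z = -0.0281 + 0.6959i, |z|^2 = 0.4851
Iter 9: z = -0.4305 + 0.5739i, |z|^2 = 0.5147
Iter 10: z = -0.0910 + 0.1188i, |z|^2 = 0.0224
Iter 11: z = 0.0472 + 0.5914i, |z|^2 = 0.3519
Iter 12: z = -0.2945 + 0.6688i, |z|^2 = 0.5340
Iter 13: z = -0.3075 + 0.2191i, |z|^2 = 0.1426
Did not escape in 14 iterations → in set

Answer: yes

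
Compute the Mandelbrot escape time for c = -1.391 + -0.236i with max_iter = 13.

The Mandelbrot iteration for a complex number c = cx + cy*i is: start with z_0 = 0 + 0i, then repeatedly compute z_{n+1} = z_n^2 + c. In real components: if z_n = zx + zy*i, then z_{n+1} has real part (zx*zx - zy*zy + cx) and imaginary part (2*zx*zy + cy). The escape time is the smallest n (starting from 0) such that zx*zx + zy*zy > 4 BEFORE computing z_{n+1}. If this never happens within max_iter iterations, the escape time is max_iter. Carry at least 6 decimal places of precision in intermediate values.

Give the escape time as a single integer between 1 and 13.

z_0 = 0 + 0i, c = -1.3910 + -0.2360i
Iter 1: z = -1.3910 + -0.2360i, |z|^2 = 1.9906
Iter 2: z = 0.4882 + 0.4206i, |z|^2 = 0.4152
Iter 3: z = -1.3295 + 0.1746i, |z|^2 = 1.7982
Iter 4: z = 0.3462 + -0.7003i, |z|^2 = 0.6103
Iter 5: z = -1.7616 + -0.7209i, |z|^2 = 3.6229
Iter 6: z = 1.1926 + 2.3038i, |z|^2 = 6.7296
Escaped at iteration 6

Answer: 6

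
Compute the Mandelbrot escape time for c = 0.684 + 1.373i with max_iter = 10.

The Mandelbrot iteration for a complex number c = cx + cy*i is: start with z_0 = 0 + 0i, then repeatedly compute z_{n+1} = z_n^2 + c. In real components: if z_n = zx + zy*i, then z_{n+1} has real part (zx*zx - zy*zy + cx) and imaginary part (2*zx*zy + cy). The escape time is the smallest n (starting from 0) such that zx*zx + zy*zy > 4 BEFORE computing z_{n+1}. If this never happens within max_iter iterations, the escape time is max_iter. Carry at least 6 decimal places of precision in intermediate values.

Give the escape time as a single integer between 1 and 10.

z_0 = 0 + 0i, c = 0.6840 + 1.3730i
Iter 1: z = 0.6840 + 1.3730i, |z|^2 = 2.3530
Iter 2: z = -0.7333 + 3.2513i, |z|^2 = 11.1084
Escaped at iteration 2

Answer: 2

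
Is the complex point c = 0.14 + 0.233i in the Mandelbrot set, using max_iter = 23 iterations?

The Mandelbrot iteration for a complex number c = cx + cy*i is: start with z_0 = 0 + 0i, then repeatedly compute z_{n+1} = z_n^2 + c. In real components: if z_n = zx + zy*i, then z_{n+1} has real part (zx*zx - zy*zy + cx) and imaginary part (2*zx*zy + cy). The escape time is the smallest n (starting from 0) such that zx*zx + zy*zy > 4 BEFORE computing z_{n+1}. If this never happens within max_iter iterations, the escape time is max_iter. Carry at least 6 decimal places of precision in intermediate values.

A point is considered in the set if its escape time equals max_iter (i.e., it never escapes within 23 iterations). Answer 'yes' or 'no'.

z_0 = 0 + 0i, c = 0.1400 + 0.2330i
Iter 1: z = 0.1400 + 0.2330i, |z|^2 = 0.0739
Iter 2: z = 0.1053 + 0.2982i, |z|^2 = 0.1000
Iter 3: z = 0.0621 + 0.2958i, |z|^2 = 0.0914
Iter 4: z = 0.0564 + 0.2698i, |z|^2 = 0.0759
Iter 5: z = 0.0704 + 0.2634i, |z|^2 = 0.0743
Iter 6: z = 0.0756 + 0.2701i, |z|^2 = 0.0787
Iter 7: z = 0.0728 + 0.2738i, |z|^2 = 0.0803
Iter 8: z = 0.0703 + 0.2728i, |z|^2 = 0.0794
Iter 9: z = 0.0705 + 0.2714i, |z|^2 = 0.0786
Iter 10: z = 0.0713 + 0.2713i, |z|^2 = 0.0787
Iter 11: z = 0.0715 + 0.2717i, |z|^2 = 0.0789
Iter 12: z = 0.0713 + 0.2719i, |z|^2 = 0.0790
Iter 13: z = 0.0712 + 0.2718i, |z|^2 = 0.0789
Iter 14: z = 0.0712 + 0.2717i, |z|^2 = 0.0789
Iter 15: z = 0.0713 + 0.2717i, |z|^2 = 0.0789
Iter 16: z = 0.0713 + 0.2717i, |z|^2 = 0.0789
Iter 17: z = 0.0712 + 0.2717i, |z|^2 = 0.0789
Iter 18: z = 0.0712 + 0.2717i, |z|^2 = 0.0789
Iter 19: z = 0.0712 + 0.2717i, |z|^2 = 0.0789
Iter 20: z = 0.0712 + 0.2717i, |z|^2 = 0.0789
Iter 21: z = 0.0712 + 0.2717i, |z|^2 = 0.0789
Iter 22: z = 0.0712 + 0.2717i, |z|^2 = 0.0789
Did not escape in 23 iterations → in set

Answer: yes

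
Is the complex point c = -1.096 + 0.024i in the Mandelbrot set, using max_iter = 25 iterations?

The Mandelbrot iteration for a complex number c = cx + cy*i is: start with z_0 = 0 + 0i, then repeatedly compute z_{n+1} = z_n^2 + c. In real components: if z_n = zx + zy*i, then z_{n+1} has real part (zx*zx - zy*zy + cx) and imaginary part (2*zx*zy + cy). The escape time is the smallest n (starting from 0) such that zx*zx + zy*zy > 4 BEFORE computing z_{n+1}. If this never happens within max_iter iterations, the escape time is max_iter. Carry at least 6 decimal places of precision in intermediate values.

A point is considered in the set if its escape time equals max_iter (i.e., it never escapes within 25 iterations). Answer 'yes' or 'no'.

Answer: yes

Derivation:
z_0 = 0 + 0i, c = -1.0960 + 0.0240i
Iter 1: z = -1.0960 + 0.0240i, |z|^2 = 1.2018
Iter 2: z = 0.1046 + -0.0286i, |z|^2 = 0.0118
Iter 3: z = -1.0859 + 0.0180i, |z|^2 = 1.1794
Iter 4: z = 0.0828 + -0.0151i, |z|^2 = 0.0071
Iter 5: z = -1.0894 + 0.0215i, |z|^2 = 1.1872
Iter 6: z = 0.0903 + -0.0228i, |z|^2 = 0.0087
Iter 7: z = -1.0884 + 0.0199i, |z|^2 = 1.1849
Iter 8: z = 0.0882 + -0.0193i, |z|^2 = 0.0081
Iter 9: z = -1.0886 + 0.0206i, |z|^2 = 1.1855
Iter 10: z = 0.0886 + -0.0209i, |z|^2 = 0.0083
Iter 11: z = -1.0886 + 0.0203i, |z|^2 = 1.1854
Iter 12: z = 0.0886 + -0.0202i, |z|^2 = 0.0083
Iter 13: z = -1.0886 + 0.0204i, |z|^2 = 1.1854
Iter 14: z = 0.0885 + -0.0205i, |z|^2 = 0.0083
Iter 15: z = -1.0886 + 0.0204i, |z|^2 = 1.1854
Iter 16: z = 0.0886 + -0.0204i, |z|^2 = 0.0083
Iter 17: z = -1.0886 + 0.0204i, |z|^2 = 1.1854
Iter 18: z = 0.0886 + -0.0204i, |z|^2 = 0.0083
Iter 19: z = -1.0886 + 0.0204i, |z|^2 = 1.1854
Iter 20: z = 0.0886 + -0.0204i, |z|^2 = 0.0083
Iter 21: z = -1.0886 + 0.0204i, |z|^2 = 1.1854
Iter 22: z = 0.0886 + -0.0204i, |z|^2 = 0.0083
Iter 23: z = -1.0886 + 0.0204i, |z|^2 = 1.1854
Iter 24: z = 0.0886 + -0.0204i, |z|^2 = 0.0083
Did not escape in 25 iterations → in set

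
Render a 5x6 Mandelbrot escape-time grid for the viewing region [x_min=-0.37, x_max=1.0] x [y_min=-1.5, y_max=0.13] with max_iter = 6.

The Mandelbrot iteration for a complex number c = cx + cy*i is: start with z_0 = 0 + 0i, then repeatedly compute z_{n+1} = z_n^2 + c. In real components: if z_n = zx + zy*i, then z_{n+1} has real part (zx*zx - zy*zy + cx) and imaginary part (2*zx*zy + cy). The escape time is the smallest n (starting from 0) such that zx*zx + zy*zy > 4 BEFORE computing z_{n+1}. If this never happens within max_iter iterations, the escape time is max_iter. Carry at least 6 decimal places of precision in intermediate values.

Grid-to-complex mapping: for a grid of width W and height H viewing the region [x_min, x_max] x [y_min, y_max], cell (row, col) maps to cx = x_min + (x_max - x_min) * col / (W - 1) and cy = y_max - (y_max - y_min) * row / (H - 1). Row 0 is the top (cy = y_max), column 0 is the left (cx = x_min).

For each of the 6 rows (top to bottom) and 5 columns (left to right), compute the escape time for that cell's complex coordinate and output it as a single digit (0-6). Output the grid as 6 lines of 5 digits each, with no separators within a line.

Answer: 66642
66642
66632
66432
33222
22222

Derivation:
(row=0, col=0): c = -0.3700 + 0.1300i → escape time 6
(row=0, col=1): c = -0.0275 + 0.1300i → escape time 6
(row=0, col=2): c = 0.3150 + 0.1300i → escape time 6
(row=0, col=3): c = 0.6575 + 0.1300i → escape time 4
(row=0, col=4): c = 1.0000 + 0.1300i → escape time 2
(row=1, col=0): c = -0.3700 + -0.1960i → escape time 6
(row=1, col=1): c = -0.0275 + -0.1960i → escape time 6
(row=1, col=2): c = 0.3150 + -0.1960i → escape time 6
(row=1, col=3): c = 0.6575 + -0.1960i → escape time 4
(row=1, col=4): c = 1.0000 + -0.1960i → escape time 2
(row=2, col=0): c = -0.3700 + -0.5220i → escape time 6
(row=2, col=1): c = -0.0275 + -0.5220i → escape time 6
(row=2, col=2): c = 0.3150 + -0.5220i → escape time 6
(row=2, col=3): c = 0.6575 + -0.5220i → escape time 3
(row=2, col=4): c = 1.0000 + -0.5220i → escape time 2
(row=3, col=0): c = -0.3700 + -0.8480i → escape time 6
(row=3, col=1): c = -0.0275 + -0.8480i → escape time 6
(row=3, col=2): c = 0.3150 + -0.8480i → escape time 4
(row=3, col=3): c = 0.6575 + -0.8480i → escape time 3
(row=3, col=4): c = 1.0000 + -0.8480i → escape time 2
(row=4, col=0): c = -0.3700 + -1.1740i → escape time 3
(row=4, col=1): c = -0.0275 + -1.1740i → escape time 3
(row=4, col=2): c = 0.3150 + -1.1740i → escape time 2
(row=4, col=3): c = 0.6575 + -1.1740i → escape time 2
(row=4, col=4): c = 1.0000 + -1.1740i → escape time 2
(row=5, col=0): c = -0.3700 + -1.5000i → escape time 2
(row=5, col=1): c = -0.0275 + -1.5000i → escape time 2
(row=5, col=2): c = 0.3150 + -1.5000i → escape time 2
(row=5, col=3): c = 0.6575 + -1.5000i → escape time 2
(row=5, col=4): c = 1.0000 + -1.5000i → escape time 2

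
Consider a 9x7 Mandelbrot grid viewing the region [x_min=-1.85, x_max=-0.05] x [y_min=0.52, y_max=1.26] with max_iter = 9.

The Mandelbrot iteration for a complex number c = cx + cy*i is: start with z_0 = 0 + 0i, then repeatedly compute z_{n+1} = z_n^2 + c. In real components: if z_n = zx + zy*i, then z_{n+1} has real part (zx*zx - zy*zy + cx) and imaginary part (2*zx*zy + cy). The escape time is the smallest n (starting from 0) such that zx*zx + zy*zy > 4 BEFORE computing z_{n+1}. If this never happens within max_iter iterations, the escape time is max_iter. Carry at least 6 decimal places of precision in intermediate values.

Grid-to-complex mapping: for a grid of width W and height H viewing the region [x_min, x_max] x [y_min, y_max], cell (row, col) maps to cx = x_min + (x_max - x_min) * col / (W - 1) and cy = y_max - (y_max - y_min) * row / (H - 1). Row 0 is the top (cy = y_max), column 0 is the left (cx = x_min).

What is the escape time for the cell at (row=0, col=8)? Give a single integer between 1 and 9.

z_0 = 0 + 0i, c = -0.0500 + 1.2600i
Iter 1: z = -0.0500 + 1.2600i, |z|^2 = 1.5901
Iter 2: z = -1.6351 + 1.1340i, |z|^2 = 3.9595
Iter 3: z = 1.3376 + -2.4484i, |z|^2 = 7.7839
Escaped at iteration 3

Answer: 3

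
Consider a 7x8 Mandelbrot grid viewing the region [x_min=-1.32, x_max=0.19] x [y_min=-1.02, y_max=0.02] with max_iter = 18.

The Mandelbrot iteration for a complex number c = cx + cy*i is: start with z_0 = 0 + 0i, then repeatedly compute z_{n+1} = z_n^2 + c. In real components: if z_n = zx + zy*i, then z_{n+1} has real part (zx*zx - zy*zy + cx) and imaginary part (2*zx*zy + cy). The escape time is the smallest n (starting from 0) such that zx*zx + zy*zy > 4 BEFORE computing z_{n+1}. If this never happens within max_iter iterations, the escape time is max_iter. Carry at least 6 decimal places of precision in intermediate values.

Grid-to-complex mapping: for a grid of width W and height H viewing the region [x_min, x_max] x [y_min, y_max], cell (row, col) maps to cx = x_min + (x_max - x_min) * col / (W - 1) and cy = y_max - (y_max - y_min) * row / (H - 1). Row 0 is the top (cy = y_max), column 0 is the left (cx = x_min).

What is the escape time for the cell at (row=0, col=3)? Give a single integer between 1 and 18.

z_0 = 0 + 0i, c = -0.5650 + 0.0200i
Iter 1: z = -0.5650 + 0.0200i, |z|^2 = 0.3196
Iter 2: z = -0.2462 + -0.0026i, |z|^2 = 0.0606
Iter 3: z = -0.5044 + 0.0213i, |z|^2 = 0.2549
Iter 4: z = -0.3110 + -0.0015i, |z|^2 = 0.0967
Iter 5: z = -0.4683 + 0.0209i, |z|^2 = 0.2197
Iter 6: z = -0.3462 + 0.0004i, |z|^2 = 0.1198
Iter 7: z = -0.4452 + 0.0197i, |z|^2 = 0.1986
Iter 8: z = -0.3672 + 0.0024i, |z|^2 = 0.1349
Iter 9: z = -0.4302 + 0.0182i, |z|^2 = 0.1854
Iter 10: z = -0.3803 + 0.0043i, |z|^2 = 0.1446
Iter 11: z = -0.4204 + 0.0167i, |z|^2 = 0.1770
Iter 12: z = -0.3885 + 0.0060i, |z|^2 = 0.1510
Iter 13: z = -0.4141 + 0.0154i, |z|^2 = 0.1717
Iter 14: z = -0.3938 + 0.0073i, |z|^2 = 0.1551
Iter 15: z = -0.4100 + 0.0143i, |z|^2 = 0.1683
Iter 16: z = -0.3971 + 0.0083i, |z|^2 = 0.1578
Iter 17: z = -0.4074 + 0.0134i, |z|^2 = 0.1661

Answer: 18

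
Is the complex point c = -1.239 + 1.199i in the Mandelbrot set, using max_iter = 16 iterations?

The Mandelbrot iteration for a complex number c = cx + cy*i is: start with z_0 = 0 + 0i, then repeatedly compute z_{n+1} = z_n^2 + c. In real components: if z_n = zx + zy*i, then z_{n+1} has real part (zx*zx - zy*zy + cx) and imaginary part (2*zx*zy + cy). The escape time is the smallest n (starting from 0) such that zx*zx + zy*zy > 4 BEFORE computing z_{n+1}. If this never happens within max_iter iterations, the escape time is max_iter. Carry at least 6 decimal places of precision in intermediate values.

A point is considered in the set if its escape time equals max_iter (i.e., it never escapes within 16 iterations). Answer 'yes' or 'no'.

Answer: no

Derivation:
z_0 = 0 + 0i, c = -1.2390 + 1.1990i
Iter 1: z = -1.2390 + 1.1990i, |z|^2 = 2.9727
Iter 2: z = -1.1415 + -1.7721i, |z|^2 = 4.4434
Escaped at iteration 2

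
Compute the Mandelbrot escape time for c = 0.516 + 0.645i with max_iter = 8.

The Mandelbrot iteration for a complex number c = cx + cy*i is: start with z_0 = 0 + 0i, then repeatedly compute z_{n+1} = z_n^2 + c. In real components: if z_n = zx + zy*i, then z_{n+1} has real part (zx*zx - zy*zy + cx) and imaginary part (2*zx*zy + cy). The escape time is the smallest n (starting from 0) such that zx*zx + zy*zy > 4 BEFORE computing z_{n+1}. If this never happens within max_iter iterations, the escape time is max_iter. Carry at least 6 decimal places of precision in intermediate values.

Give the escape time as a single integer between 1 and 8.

z_0 = 0 + 0i, c = 0.5160 + 0.6450i
Iter 1: z = 0.5160 + 0.6450i, |z|^2 = 0.6823
Iter 2: z = 0.3662 + 1.3106i, |z|^2 = 1.8519
Iter 3: z = -1.0677 + 1.6050i, |z|^2 = 3.7159
Iter 4: z = -0.9201 + -2.7822i, |z|^2 = 8.5870
Escaped at iteration 4

Answer: 4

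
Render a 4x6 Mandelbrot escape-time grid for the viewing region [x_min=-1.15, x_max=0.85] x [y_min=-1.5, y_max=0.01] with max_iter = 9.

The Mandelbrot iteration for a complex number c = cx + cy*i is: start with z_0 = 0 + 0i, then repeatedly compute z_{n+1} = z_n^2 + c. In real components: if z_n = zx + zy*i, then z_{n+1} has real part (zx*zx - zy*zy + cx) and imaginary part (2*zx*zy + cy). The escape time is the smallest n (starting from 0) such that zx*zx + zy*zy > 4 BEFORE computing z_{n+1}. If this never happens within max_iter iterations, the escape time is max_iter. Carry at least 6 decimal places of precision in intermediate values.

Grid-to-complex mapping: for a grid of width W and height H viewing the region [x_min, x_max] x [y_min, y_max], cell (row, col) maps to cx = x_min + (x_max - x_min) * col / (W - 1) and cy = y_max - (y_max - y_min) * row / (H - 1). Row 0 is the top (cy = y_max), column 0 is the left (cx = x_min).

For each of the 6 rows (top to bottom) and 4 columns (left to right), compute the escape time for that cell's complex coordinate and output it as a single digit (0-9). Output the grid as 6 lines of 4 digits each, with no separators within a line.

(row=0, col=0): c = -1.1500 + 0.0100i → escape time 9
(row=0, col=1): c = -0.4833 + 0.0100i → escape time 9
(row=0, col=2): c = 0.1833 + 0.0100i → escape time 9
(row=0, col=3): c = 0.8500 + 0.0100i → escape time 3
(row=1, col=0): c = -1.1500 + -0.2920i → escape time 9
(row=1, col=1): c = -0.4833 + -0.2920i → escape time 9
(row=1, col=2): c = 0.1833 + -0.2920i → escape time 9
(row=1, col=3): c = 0.8500 + -0.2920i → escape time 3
(row=2, col=0): c = -1.1500 + -0.5940i → escape time 4
(row=2, col=1): c = -0.4833 + -0.5940i → escape time 9
(row=2, col=2): c = 0.1833 + -0.5940i → escape time 9
(row=2, col=3): c = 0.8500 + -0.5940i → escape time 2
(row=3, col=0): c = -1.1500 + -0.8960i → escape time 3
(row=3, col=1): c = -0.4833 + -0.8960i → escape time 4
(row=3, col=2): c = 0.1833 + -0.8960i → escape time 4
(row=3, col=3): c = 0.8500 + -0.8960i → escape time 2
(row=4, col=0): c = -1.1500 + -1.1980i → escape time 2
(row=4, col=1): c = -0.4833 + -1.1980i → escape time 3
(row=4, col=2): c = 0.1833 + -1.1980i → escape time 2
(row=4, col=3): c = 0.8500 + -1.1980i → escape time 2
(row=5, col=0): c = -1.1500 + -1.5000i → escape time 2
(row=5, col=1): c = -0.4833 + -1.5000i → escape time 2
(row=5, col=2): c = 0.1833 + -1.5000i → escape time 2
(row=5, col=3): c = 0.8500 + -1.5000i → escape time 2

Answer: 9993
9993
4992
3442
2322
2222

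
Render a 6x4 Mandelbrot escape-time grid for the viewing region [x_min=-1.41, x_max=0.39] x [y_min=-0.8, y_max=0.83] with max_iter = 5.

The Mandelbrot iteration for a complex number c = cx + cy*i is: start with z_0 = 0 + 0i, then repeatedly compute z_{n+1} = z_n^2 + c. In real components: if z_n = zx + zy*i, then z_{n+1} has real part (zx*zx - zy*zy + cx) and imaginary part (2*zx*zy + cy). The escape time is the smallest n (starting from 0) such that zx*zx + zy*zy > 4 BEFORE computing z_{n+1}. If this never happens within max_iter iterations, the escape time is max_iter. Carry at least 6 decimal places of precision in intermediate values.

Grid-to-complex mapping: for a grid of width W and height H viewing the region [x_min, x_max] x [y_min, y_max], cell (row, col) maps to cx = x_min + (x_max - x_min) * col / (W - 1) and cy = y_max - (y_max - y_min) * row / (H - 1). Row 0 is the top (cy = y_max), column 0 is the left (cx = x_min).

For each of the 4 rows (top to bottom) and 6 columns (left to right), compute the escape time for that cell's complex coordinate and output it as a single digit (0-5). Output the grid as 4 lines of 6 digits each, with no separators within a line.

Answer: 334554
555555
555555
334554

Derivation:
(row=0, col=0): c = -1.4100 + 0.8300i → escape time 3
(row=0, col=1): c = -1.0500 + 0.8300i → escape time 3
(row=0, col=2): c = -0.6900 + 0.8300i → escape time 4
(row=0, col=3): c = -0.3300 + 0.8300i → escape time 5
(row=0, col=4): c = 0.0300 + 0.8300i → escape time 5
(row=0, col=5): c = 0.3900 + 0.8300i → escape time 4
(row=1, col=0): c = -1.4100 + 0.2867i → escape time 5
(row=1, col=1): c = -1.0500 + 0.2867i → escape time 5
(row=1, col=2): c = -0.6900 + 0.2867i → escape time 5
(row=1, col=3): c = -0.3300 + 0.2867i → escape time 5
(row=1, col=4): c = 0.0300 + 0.2867i → escape time 5
(row=1, col=5): c = 0.3900 + 0.2867i → escape time 5
(row=2, col=0): c = -1.4100 + -0.2567i → escape time 5
(row=2, col=1): c = -1.0500 + -0.2567i → escape time 5
(row=2, col=2): c = -0.6900 + -0.2567i → escape time 5
(row=2, col=3): c = -0.3300 + -0.2567i → escape time 5
(row=2, col=4): c = 0.0300 + -0.2567i → escape time 5
(row=2, col=5): c = 0.3900 + -0.2567i → escape time 5
(row=3, col=0): c = -1.4100 + -0.8000i → escape time 3
(row=3, col=1): c = -1.0500 + -0.8000i → escape time 3
(row=3, col=2): c = -0.6900 + -0.8000i → escape time 4
(row=3, col=3): c = -0.3300 + -0.8000i → escape time 5
(row=3, col=4): c = 0.0300 + -0.8000i → escape time 5
(row=3, col=5): c = 0.3900 + -0.8000i → escape time 4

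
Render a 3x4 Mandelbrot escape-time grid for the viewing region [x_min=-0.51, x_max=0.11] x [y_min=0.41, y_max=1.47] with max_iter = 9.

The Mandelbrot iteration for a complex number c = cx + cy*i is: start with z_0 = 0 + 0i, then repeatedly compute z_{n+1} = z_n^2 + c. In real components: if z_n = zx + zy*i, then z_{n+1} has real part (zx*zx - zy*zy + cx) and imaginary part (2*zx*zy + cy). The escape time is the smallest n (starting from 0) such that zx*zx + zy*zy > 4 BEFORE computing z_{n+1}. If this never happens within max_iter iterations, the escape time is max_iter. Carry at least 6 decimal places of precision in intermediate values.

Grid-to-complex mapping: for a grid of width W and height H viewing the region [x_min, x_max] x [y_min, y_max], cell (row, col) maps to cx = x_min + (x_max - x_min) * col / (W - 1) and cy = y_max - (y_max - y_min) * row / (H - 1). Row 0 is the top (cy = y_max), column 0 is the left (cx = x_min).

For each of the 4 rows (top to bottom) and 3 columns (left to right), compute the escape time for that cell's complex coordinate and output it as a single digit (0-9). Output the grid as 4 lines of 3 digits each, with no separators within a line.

Answer: 222
383
697
999

Derivation:
(row=0, col=0): c = -0.5100 + 1.4700i → escape time 2
(row=0, col=1): c = -0.2000 + 1.4700i → escape time 2
(row=0, col=2): c = 0.1100 + 1.4700i → escape time 2
(row=1, col=0): c = -0.5100 + 1.1167i → escape time 3
(row=1, col=1): c = -0.2000 + 1.1167i → escape time 8
(row=1, col=2): c = 0.1100 + 1.1167i → escape time 3
(row=2, col=0): c = -0.5100 + 0.7633i → escape time 6
(row=2, col=1): c = -0.2000 + 0.7633i → escape time 9
(row=2, col=2): c = 0.1100 + 0.7633i → escape time 7
(row=3, col=0): c = -0.5100 + 0.4100i → escape time 9
(row=3, col=1): c = -0.2000 + 0.4100i → escape time 9
(row=3, col=2): c = 0.1100 + 0.4100i → escape time 9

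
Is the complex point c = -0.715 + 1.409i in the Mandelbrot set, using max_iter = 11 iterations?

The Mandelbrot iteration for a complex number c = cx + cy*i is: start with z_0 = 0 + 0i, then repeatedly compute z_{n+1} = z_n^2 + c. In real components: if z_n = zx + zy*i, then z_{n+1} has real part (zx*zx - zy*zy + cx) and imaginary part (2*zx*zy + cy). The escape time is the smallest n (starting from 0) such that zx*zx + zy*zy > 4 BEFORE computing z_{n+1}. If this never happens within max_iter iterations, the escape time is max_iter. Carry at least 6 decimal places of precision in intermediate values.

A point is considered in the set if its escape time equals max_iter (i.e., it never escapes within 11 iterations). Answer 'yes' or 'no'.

z_0 = 0 + 0i, c = -0.7150 + 1.4090i
Iter 1: z = -0.7150 + 1.4090i, |z|^2 = 2.4965
Iter 2: z = -2.1891 + -0.6059i, |z|^2 = 5.1590
Escaped at iteration 2

Answer: no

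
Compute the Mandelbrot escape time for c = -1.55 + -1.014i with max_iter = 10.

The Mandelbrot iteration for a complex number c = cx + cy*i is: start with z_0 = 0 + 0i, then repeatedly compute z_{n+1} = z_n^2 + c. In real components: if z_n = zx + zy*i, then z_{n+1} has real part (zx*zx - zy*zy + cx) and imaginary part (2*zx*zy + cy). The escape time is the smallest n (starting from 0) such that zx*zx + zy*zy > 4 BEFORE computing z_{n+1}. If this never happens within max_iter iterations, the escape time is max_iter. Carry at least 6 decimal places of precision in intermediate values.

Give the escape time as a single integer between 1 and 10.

Answer: 2

Derivation:
z_0 = 0 + 0i, c = -1.5500 + -1.0140i
Iter 1: z = -1.5500 + -1.0140i, |z|^2 = 3.4307
Iter 2: z = -0.1757 + 2.1294i, |z|^2 = 4.5652
Escaped at iteration 2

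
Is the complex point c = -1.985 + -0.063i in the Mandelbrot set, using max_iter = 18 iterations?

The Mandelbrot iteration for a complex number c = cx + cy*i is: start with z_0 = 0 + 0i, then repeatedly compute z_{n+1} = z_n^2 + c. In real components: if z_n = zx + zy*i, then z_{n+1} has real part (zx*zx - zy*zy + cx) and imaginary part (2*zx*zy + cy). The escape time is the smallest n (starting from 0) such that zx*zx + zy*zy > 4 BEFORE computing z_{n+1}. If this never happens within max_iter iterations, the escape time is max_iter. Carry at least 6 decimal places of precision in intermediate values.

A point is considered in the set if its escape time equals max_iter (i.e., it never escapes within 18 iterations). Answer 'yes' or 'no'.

Answer: no

Derivation:
z_0 = 0 + 0i, c = -1.9850 + -0.0630i
Iter 1: z = -1.9850 + -0.0630i, |z|^2 = 3.9442
Iter 2: z = 1.9513 + 0.1871i, |z|^2 = 3.8424
Iter 3: z = 1.7874 + 0.6672i, |z|^2 = 3.6399
Iter 4: z = 0.7646 + 2.3221i, |z|^2 = 5.9767
Escaped at iteration 4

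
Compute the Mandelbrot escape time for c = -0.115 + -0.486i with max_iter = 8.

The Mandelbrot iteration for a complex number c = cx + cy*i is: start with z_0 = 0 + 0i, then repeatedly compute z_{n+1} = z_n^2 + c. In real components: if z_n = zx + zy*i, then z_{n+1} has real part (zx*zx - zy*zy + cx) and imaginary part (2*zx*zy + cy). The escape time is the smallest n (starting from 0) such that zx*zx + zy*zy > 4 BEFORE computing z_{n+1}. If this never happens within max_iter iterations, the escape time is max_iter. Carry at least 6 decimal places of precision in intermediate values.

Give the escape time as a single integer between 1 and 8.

z_0 = 0 + 0i, c = -0.1150 + -0.4860i
Iter 1: z = -0.1150 + -0.4860i, |z|^2 = 0.2494
Iter 2: z = -0.3380 + -0.3742i, |z|^2 = 0.2543
Iter 3: z = -0.1408 + -0.2330i, |z|^2 = 0.0741
Iter 4: z = -0.1495 + -0.4204i, |z|^2 = 0.1991
Iter 5: z = -0.2694 + -0.3603i, |z|^2 = 0.2024
Iter 6: z = -0.1723 + -0.2919i, |z|^2 = 0.1149
Iter 7: z = -0.1705 + -0.3854i, |z|^2 = 0.1776

Answer: 8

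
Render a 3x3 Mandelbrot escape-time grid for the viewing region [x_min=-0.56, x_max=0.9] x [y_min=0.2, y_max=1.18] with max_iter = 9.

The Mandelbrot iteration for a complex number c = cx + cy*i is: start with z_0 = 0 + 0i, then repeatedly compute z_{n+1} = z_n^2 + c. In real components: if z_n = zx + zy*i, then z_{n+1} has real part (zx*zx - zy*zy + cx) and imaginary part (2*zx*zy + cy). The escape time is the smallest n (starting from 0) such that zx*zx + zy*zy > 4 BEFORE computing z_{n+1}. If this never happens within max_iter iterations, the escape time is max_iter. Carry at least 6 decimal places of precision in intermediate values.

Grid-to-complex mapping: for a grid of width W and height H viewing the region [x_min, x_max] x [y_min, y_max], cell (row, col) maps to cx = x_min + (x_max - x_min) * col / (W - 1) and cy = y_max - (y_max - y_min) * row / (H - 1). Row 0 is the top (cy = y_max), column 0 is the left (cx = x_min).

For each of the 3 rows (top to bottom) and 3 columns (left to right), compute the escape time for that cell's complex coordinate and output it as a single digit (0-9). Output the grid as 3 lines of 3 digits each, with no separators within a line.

Answer: 332
972
993

Derivation:
(row=0, col=0): c = -0.5600 + 1.1800i → escape time 3
(row=0, col=1): c = 0.1700 + 1.1800i → escape time 3
(row=0, col=2): c = 0.9000 + 1.1800i → escape time 2
(row=1, col=0): c = -0.5600 + 0.6900i → escape time 9
(row=1, col=1): c = 0.1700 + 0.6900i → escape time 7
(row=1, col=2): c = 0.9000 + 0.6900i → escape time 2
(row=2, col=0): c = -0.5600 + 0.2000i → escape time 9
(row=2, col=1): c = 0.1700 + 0.2000i → escape time 9
(row=2, col=2): c = 0.9000 + 0.2000i → escape time 3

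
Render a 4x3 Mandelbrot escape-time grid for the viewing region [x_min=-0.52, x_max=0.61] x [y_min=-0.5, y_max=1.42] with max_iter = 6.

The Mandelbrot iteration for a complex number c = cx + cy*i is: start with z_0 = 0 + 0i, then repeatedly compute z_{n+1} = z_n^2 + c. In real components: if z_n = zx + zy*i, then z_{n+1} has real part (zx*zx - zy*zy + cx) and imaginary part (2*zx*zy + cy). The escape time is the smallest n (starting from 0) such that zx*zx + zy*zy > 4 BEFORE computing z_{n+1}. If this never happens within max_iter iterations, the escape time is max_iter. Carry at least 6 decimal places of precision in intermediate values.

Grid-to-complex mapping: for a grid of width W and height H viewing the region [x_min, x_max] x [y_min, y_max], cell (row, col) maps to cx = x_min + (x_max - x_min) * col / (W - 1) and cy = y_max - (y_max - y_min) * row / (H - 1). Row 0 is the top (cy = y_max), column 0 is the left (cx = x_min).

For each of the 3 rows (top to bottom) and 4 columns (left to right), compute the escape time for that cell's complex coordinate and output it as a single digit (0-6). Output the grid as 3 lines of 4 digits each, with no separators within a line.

(row=0, col=0): c = -0.5200 + 1.4200i → escape time 2
(row=0, col=1): c = -0.1433 + 1.4200i → escape time 2
(row=0, col=2): c = 0.2333 + 1.4200i → escape time 2
(row=0, col=3): c = 0.6100 + 1.4200i → escape time 2
(row=1, col=0): c = -0.5200 + 0.4600i → escape time 6
(row=1, col=1): c = -0.1433 + 0.4600i → escape time 6
(row=1, col=2): c = 0.2333 + 0.4600i → escape time 6
(row=1, col=3): c = 0.6100 + 0.4600i → escape time 3
(row=2, col=0): c = -0.5200 + -0.5000i → escape time 6
(row=2, col=1): c = -0.1433 + -0.5000i → escape time 6
(row=2, col=2): c = 0.2333 + -0.5000i → escape time 6
(row=2, col=3): c = 0.6100 + -0.5000i → escape time 3

Answer: 2222
6663
6663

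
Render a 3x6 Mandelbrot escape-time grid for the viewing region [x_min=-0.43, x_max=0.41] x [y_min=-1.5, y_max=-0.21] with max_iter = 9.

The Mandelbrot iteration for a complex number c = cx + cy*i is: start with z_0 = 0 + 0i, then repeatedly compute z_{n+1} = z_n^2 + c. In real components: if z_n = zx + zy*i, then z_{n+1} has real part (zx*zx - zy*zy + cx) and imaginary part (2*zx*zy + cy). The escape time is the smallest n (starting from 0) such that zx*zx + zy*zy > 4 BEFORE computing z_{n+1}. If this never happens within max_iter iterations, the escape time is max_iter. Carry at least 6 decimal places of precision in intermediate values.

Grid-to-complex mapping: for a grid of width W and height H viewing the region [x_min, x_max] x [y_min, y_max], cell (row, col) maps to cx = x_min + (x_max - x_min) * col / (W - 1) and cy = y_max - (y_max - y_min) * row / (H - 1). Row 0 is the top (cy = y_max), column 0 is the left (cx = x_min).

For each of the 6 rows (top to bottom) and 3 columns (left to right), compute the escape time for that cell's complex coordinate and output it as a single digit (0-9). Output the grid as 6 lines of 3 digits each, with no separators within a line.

(row=0, col=0): c = -0.4300 + -0.2100i → escape time 9
(row=0, col=1): c = -0.0100 + -0.2100i → escape time 9
(row=0, col=2): c = 0.4100 + -0.2100i → escape time 9
(row=1, col=0): c = -0.4300 + -0.4680i → escape time 9
(row=1, col=1): c = -0.0100 + -0.4680i → escape time 9
(row=1, col=2): c = 0.4100 + -0.4680i → escape time 7
(row=2, col=0): c = -0.4300 + -0.7260i → escape time 7
(row=2, col=1): c = -0.0100 + -0.7260i → escape time 9
(row=2, col=2): c = 0.4100 + -0.7260i → escape time 4
(row=3, col=0): c = -0.4300 + -0.9840i → escape time 4
(row=3, col=1): c = -0.0100 + -0.9840i → escape time 8
(row=3, col=2): c = 0.4100 + -0.9840i → escape time 3
(row=4, col=0): c = -0.4300 + -1.2420i → escape time 3
(row=4, col=1): c = -0.0100 + -1.2420i → escape time 3
(row=4, col=2): c = 0.4100 + -1.2420i → escape time 2
(row=5, col=0): c = -0.4300 + -1.5000i → escape time 2
(row=5, col=1): c = -0.0100 + -1.5000i → escape time 2
(row=5, col=2): c = 0.4100 + -1.5000i → escape time 2

Answer: 999
997
794
483
332
222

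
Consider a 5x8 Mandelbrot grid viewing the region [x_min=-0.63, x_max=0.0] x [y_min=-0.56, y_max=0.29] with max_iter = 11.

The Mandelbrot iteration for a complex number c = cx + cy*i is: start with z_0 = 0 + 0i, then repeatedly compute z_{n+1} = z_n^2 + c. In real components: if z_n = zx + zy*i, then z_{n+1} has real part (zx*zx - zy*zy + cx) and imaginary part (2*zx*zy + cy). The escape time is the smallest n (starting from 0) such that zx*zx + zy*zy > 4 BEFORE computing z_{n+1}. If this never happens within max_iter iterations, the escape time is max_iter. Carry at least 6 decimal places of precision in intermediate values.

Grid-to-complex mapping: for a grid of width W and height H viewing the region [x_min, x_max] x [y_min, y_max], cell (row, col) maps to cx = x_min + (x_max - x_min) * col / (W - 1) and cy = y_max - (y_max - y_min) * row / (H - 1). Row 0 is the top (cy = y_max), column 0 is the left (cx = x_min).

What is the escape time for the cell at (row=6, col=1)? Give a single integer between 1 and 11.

z_0 = 0 + 0i, c = -0.4725 + -0.4386i
Iter 1: z = -0.4725 + -0.4386i, |z|^2 = 0.4156
Iter 2: z = -0.4416 + -0.0241i, |z|^2 = 0.1956
Iter 3: z = -0.2781 + -0.4173i, |z|^2 = 0.2514
Iter 4: z = -0.5693 + -0.2065i, |z|^2 = 0.3667
Iter 5: z = -0.1911 + -0.2035i, |z|^2 = 0.0779
Iter 6: z = -0.4774 + -0.3608i, |z|^2 = 0.3581
Iter 7: z = -0.3748 + -0.0941i, |z|^2 = 0.1493
Iter 8: z = -0.3409 + -0.3681i, |z|^2 = 0.2517
Iter 9: z = -0.4918 + -0.1876i, |z|^2 = 0.2771
Iter 10: z = -0.2659 + -0.2540i, |z|^2 = 0.1352

Answer: 11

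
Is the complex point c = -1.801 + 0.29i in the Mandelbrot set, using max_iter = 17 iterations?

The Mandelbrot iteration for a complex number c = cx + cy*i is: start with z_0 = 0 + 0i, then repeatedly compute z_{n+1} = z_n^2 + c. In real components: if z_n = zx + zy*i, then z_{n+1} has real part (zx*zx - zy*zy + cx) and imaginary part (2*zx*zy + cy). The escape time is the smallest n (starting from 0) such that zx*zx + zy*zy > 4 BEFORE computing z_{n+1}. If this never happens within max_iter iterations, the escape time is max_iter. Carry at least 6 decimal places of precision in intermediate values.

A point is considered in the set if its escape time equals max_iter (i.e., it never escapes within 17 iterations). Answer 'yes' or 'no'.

z_0 = 0 + 0i, c = -1.8010 + 0.2900i
Iter 1: z = -1.8010 + 0.2900i, |z|^2 = 3.3277
Iter 2: z = 1.3585 + -0.7546i, |z|^2 = 2.4149
Iter 3: z = -0.5249 + -1.7602i, |z|^2 = 3.3738
Iter 4: z = -4.6238 + 2.1377i, |z|^2 = 25.9495
Escaped at iteration 4

Answer: no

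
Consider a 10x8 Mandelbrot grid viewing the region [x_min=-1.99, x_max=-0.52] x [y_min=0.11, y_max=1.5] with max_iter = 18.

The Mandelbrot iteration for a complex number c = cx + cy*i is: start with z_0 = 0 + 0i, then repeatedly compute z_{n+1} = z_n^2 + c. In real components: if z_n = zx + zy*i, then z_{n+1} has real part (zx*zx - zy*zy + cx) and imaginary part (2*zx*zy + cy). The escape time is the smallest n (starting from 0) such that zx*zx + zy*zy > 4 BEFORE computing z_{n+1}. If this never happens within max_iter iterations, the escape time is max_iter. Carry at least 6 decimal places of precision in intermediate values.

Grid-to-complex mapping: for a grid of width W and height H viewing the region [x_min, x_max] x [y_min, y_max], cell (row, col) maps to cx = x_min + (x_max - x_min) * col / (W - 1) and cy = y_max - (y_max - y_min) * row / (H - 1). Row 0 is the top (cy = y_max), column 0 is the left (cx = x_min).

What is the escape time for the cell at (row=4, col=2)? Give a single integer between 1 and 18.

Answer: 3

Derivation:
z_0 = 0 + 0i, c = -1.6633 + 0.7057i
Iter 1: z = -1.6633 + 0.7057i, |z|^2 = 3.2647
Iter 2: z = 0.6053 + -1.6420i, |z|^2 = 3.0624
Iter 3: z = -3.9930 + -1.2821i, |z|^2 = 17.5875
Escaped at iteration 3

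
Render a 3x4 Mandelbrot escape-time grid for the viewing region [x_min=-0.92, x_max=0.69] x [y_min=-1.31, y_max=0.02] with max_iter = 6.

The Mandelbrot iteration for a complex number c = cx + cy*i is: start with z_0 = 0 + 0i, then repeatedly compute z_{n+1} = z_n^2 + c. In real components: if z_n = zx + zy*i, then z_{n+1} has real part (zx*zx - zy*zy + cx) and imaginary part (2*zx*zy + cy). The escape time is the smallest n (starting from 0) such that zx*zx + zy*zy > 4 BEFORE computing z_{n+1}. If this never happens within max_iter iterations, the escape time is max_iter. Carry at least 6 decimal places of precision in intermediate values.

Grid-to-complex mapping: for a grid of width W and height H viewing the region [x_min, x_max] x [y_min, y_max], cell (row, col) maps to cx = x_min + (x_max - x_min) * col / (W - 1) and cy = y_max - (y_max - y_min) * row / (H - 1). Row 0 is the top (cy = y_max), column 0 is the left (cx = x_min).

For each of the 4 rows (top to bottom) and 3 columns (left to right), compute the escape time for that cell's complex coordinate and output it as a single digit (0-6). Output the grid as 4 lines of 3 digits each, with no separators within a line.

(row=0, col=0): c = -0.9200 + 0.0200i → escape time 6
(row=0, col=1): c = -0.1150 + 0.0200i → escape time 6
(row=0, col=2): c = 0.6900 + 0.0200i → escape time 3
(row=1, col=0): c = -0.9200 + -0.4233i → escape time 6
(row=1, col=1): c = -0.1150 + -0.4233i → escape time 6
(row=1, col=2): c = 0.6900 + -0.4233i → escape time 3
(row=2, col=0): c = -0.9200 + -0.8667i → escape time 3
(row=2, col=1): c = -0.1150 + -0.8667i → escape time 6
(row=2, col=2): c = 0.6900 + -0.8667i → escape time 2
(row=3, col=0): c = -0.9200 + -1.3100i → escape time 2
(row=3, col=1): c = -0.1150 + -1.3100i → escape time 2
(row=3, col=2): c = 0.6900 + -1.3100i → escape time 2

Answer: 663
663
362
222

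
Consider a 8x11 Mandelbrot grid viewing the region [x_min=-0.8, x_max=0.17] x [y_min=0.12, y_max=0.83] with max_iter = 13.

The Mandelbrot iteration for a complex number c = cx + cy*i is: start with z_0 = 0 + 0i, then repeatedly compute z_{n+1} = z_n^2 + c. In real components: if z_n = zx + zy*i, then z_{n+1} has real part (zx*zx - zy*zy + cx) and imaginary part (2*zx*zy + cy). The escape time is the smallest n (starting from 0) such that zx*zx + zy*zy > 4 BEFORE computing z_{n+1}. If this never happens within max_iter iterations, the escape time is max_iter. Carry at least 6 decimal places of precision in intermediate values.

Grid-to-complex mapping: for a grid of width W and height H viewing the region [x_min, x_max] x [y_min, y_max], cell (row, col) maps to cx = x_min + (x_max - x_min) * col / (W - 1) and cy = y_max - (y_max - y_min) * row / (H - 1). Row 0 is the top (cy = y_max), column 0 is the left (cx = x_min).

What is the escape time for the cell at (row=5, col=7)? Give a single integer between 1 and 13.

Answer: 13

Derivation:
z_0 = 0 + 0i, c = 0.1700 + 0.4750i
Iter 1: z = 0.1700 + 0.4750i, |z|^2 = 0.2545
Iter 2: z = -0.0267 + 0.6365i, |z|^2 = 0.4058
Iter 3: z = -0.2344 + 0.4410i, |z|^2 = 0.2494
Iter 4: z = 0.0305 + 0.2683i, |z|^2 = 0.0729
Iter 5: z = 0.0990 + 0.4914i, |z|^2 = 0.2512
Iter 6: z = -0.0616 + 0.5723i, |z|^2 = 0.3313
Iter 7: z = -0.1537 + 0.4045i, |z|^2 = 0.1872
Iter 8: z = 0.0300 + 0.3507i, |z|^2 = 0.1239
Iter 9: z = 0.0479 + 0.4961i, |z|^2 = 0.2484
Iter 10: z = -0.0738 + 0.5225i, |z|^2 = 0.2785
Iter 11: z = -0.0976 + 0.3979i, |z|^2 = 0.1678
Iter 12: z = 0.0212 + 0.3973i, |z|^2 = 0.1583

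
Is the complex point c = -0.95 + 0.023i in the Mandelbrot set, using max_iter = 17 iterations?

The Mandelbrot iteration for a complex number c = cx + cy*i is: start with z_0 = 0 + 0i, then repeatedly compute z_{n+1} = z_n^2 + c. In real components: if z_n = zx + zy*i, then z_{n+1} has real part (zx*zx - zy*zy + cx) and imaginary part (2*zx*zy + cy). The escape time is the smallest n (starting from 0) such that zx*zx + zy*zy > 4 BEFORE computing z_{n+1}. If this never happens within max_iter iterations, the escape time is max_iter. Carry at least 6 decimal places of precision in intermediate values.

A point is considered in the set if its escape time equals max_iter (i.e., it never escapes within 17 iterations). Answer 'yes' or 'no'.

Answer: yes

Derivation:
z_0 = 0 + 0i, c = -0.9500 + 0.0230i
Iter 1: z = -0.9500 + 0.0230i, |z|^2 = 0.9030
Iter 2: z = -0.0480 + -0.0207i, |z|^2 = 0.0027
Iter 3: z = -0.9481 + 0.0250i, |z|^2 = 0.8996
Iter 4: z = -0.0517 + -0.0244i, |z|^2 = 0.0033
Iter 5: z = -0.9479 + 0.0255i, |z|^2 = 0.8992
Iter 6: z = -0.0521 + -0.0254i, |z|^2 = 0.0034
Iter 7: z = -0.9479 + 0.0256i, |z|^2 = 0.8992
Iter 8: z = -0.0521 + -0.0256i, |z|^2 = 0.0034
Iter 9: z = -0.9479 + 0.0257i, |z|^2 = 0.8993
Iter 10: z = -0.0521 + -0.0257i, |z|^2 = 0.0034
Iter 11: z = -0.9479 + 0.0257i, |z|^2 = 0.8993
Iter 12: z = -0.0521 + -0.0257i, |z|^2 = 0.0034
Iter 13: z = -0.9479 + 0.0257i, |z|^2 = 0.8993
Iter 14: z = -0.0521 + -0.0257i, |z|^2 = 0.0034
Iter 15: z = -0.9479 + 0.0257i, |z|^2 = 0.8993
Iter 16: z = -0.0521 + -0.0257i, |z|^2 = 0.0034
Did not escape in 17 iterations → in set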